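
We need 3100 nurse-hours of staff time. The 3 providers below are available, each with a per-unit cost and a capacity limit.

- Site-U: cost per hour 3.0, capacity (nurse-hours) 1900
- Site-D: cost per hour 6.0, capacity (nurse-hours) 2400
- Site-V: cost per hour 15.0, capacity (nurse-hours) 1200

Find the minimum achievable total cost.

12900

Use providers in increasing cost order.
Site-U at 3.0: take all 1900 nurse-hours → 1200 still needed.
Site-D (6.0): take the remaining 1200 → done.
Site-V: unused.
Cost = 1900×3.0 + 1200×6.0 = 12900.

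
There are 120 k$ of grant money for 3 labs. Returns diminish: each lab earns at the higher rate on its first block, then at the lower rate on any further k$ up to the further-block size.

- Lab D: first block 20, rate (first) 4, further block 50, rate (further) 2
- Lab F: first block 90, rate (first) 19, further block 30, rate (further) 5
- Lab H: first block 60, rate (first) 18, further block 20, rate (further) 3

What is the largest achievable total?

2250

Order all 6 blocks by rate: Lab F/first 19 > Lab H/first 18 > Lab F/second 5 > Lab D/first 4 > Lab H/second 3 > Lab D/second 2.
Lab F first at 19: fill all 90 — 30 left.
Lab H/first: +30 of 60 at 18; pool empty.
Total = 19×90 + 18×30 = 2250.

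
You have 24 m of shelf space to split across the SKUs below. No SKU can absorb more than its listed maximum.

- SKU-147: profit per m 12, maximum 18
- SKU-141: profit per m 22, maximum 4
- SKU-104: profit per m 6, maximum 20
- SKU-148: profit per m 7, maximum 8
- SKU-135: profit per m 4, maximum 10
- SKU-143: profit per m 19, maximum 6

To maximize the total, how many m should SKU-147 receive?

14

Highest profit per m first: SKU-141 22 > SKU-143 19 > SKU-147 12 > SKU-148 7 > SKU-104 6 > SKU-135 4.
Give SKU-141 4 to hit its cap of 4 ; 20 left.
SKU-143 takes 6 to reach its cap of 6 ; 14 left.
SKU-147: +14 (room for 18) → 14. Pool exhausted.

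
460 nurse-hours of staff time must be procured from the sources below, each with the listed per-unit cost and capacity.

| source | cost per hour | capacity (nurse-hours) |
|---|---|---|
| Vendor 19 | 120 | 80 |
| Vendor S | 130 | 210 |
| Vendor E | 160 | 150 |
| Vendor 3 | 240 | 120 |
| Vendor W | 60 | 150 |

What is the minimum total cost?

Fill from the cheapest source first.
Vendor W (60): use full 150 → 310 nurse-hours to go.
Take 80 from Vendor 19 at 120 → need 230 more.
Vendor S at 130: take all 210 nurse-hours → 20 still needed.
Vendor E (160): take the remaining 20 → done.
Vendor 3: unused.
Cost = 150×60 + 80×120 + 210×130 + 20×160 = 49100.

49100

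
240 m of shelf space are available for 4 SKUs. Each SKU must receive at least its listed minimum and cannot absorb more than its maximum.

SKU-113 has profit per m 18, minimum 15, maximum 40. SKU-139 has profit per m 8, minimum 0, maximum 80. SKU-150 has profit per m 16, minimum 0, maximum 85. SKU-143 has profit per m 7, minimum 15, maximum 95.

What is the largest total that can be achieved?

2965

Meeting every minimum uses 15+0+0+15 = 30 m, leaving 210.
Order the SKUs by profit per m: SKU-113 18 > SKU-150 16 > SKU-139 8 > SKU-143 7.
SKU-113 takes 25 more to reach its cap of 40 — 185 left.
Give SKU-150 85 more to hit its cap of 85 — 100 left.
SKU-139: +80 to 80 (cap) — 20 left.
SKU-143: +20 (room for 80) → 35. Pool exhausted.
Total = 18×40 + 8×80 + 16×85 + 7×35 = 2965.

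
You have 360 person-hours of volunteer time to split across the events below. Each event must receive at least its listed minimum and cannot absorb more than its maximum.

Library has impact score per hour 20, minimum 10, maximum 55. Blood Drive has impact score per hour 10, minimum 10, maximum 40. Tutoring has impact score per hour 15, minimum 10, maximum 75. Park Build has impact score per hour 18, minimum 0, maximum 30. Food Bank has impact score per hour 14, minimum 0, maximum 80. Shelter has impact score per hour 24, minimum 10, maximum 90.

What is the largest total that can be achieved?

6345

Meeting every minimum uses 10+10+10+0+0+10 = 40 person-hours, leaving 320.
Highest impact score per hour first: Shelter 24 > Library 20 > Park Build 18 > Tutoring 15 > Food Bank 14 > Blood Drive 10.
Give Shelter 80 more to hit its cap of 90 ; 240 left.
Library: +45 to 55 (cap) ; 195 left.
Park Build takes 30 more to reach its cap of 30 ; 165 left.
Tutoring: +65 to 75 (cap) ; 100 left.
Food Bank: +80 to 80 (cap) ; 20 left.
Blood Drive has room for 30 more but only 20 remain, so it gets 30.
Total = 20×55 + 10×30 + 15×75 + 18×30 + 14×80 + 24×90 = 6345.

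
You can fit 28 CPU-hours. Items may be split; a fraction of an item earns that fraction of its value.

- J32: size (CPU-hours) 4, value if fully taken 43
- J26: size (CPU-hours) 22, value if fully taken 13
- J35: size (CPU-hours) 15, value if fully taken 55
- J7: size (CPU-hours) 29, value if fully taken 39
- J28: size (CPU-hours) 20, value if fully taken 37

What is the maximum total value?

114.65

Sort by value density: J32 43/4≈10.8, J35 55/15≈3.67, J28 37/20≈1.85, J7 39/29≈1.34, J26 13/22≈0.591.
Take all of J32 (4 CPU-hours, value 43) → 24 CPU-hours left.
All 15 CPU-hours of J35 fit (value 55) → 9 remain.
Fill the last 9 CPU-hours with part of J28: 9/20 of it earns 16.65.
Total value = 114.65.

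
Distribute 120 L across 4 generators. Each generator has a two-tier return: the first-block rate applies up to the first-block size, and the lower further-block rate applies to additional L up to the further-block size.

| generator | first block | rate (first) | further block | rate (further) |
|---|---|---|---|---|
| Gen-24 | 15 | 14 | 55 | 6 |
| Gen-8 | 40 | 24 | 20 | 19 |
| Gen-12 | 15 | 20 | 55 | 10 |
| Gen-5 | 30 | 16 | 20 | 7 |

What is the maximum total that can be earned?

Treat each block as its own option and order by rate: Gen-8/T1 24 > Gen-12/T1 20 > Gen-8/T2 19 > Gen-5/T1 16 > Gen-24/T1 14 > Gen-12/T2 10 > Gen-5/T2 7 > Gen-24/T2 6.
Gen-8 T1 at 24: fill all 40 → 80 left.
Gen-12/T1 (20): +15 → 65 left.
Fill Gen-8 T2 block (20 at 19) → 45 left.
Gen-5/T1 (16): +30 → 15 left.
Gen-24/T1 (14): +15 → 0 left.
Total = 24×40 + 20×15 + 19×20 + 16×30 + 14×15 = 2330.

2330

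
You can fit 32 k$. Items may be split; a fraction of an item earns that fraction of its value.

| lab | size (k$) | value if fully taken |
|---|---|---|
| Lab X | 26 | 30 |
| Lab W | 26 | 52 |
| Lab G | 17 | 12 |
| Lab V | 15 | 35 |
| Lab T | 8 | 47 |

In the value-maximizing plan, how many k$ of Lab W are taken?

9

Sort by value density: Lab T 47/8≈5.88, Lab V 35/15≈2.33, Lab W 52/26≈2, Lab X 30/26≈1.15, Lab G 12/17≈0.706.
Lab T: take in full, 8 k$ for value 47 — 24 left.
All 15 k$ of Lab V fit (value 35) — 9 remain.
Fill the last 9 k$ with part of Lab W: 9/26 of it earns 18.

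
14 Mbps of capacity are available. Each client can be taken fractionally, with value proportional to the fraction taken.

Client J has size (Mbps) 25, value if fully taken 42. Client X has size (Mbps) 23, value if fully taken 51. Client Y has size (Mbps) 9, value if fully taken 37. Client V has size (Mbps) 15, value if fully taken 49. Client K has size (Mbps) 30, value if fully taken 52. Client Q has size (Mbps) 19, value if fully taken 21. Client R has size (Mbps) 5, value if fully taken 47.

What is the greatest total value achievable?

84

Rank by value-to-size ratio: Client R 47/5≈9.4, Client Y 37/9≈4.11, Client V 49/15≈3.27, Client X 51/23≈2.22, Client K 52/30≈1.73, Client J 42/25≈1.68, Client Q 21/19≈1.11.
All 5 Mbps of Client R fit (value 47) → 9 remain.
All 9 Mbps of Client Y fit (value 37) → 0 remain.
Total value = 84.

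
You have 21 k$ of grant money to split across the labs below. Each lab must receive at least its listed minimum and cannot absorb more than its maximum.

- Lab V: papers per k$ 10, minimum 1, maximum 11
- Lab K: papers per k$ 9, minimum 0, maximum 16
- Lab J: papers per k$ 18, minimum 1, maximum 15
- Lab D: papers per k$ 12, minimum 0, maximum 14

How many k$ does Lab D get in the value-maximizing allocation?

5

Meeting every minimum uses 1+0+1+0 = 2 k$, leaving 19.
Highest papers per k$ first: Lab J 18 > Lab D 12 > Lab V 10 > Lab K 9.
Lab J: +14 to 15 (cap) → 5 left.
Lab D has room for 14 more but only 5 remain, so it gets 5.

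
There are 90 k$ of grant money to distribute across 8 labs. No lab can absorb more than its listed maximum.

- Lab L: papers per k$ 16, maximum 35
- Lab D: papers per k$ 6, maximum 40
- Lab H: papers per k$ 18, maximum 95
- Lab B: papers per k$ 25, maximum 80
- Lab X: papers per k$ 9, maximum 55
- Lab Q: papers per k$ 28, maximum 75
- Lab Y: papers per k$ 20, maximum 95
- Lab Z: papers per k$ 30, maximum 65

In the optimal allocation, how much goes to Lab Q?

25

Highest papers per k$ first: Lab Z 30 > Lab Q 28 > Lab B 25 > Lab Y 20 > Lab H 18 > Lab L 16 > Lab X 9 > Lab D 6.
Give Lab Z 65 to hit its cap of 65 → 25 left.
Lab Q: +25 (room for 75) → 25. Pool exhausted.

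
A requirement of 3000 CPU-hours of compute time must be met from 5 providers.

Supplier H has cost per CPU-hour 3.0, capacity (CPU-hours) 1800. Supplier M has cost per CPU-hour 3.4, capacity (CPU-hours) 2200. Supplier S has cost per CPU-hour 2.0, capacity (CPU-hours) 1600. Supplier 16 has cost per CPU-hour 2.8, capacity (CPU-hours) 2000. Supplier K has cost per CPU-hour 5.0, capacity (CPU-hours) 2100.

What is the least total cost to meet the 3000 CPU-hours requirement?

7120

Fill from the cheapest provider first.
Take 1600 from Supplier S at 2.0 → need 1400 more.
Supplier 16 at 2.8: take 1400 of its 2000 → requirement met.
Supplier H, Supplier M, Supplier K: unused.
Cost = 1600×2.0 + 1400×2.8 = 7120.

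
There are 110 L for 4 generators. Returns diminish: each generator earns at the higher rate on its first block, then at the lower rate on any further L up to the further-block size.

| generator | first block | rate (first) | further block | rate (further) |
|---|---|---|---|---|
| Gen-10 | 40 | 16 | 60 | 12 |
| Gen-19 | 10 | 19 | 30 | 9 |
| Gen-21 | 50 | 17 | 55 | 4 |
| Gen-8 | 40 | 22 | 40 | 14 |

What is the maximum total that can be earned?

Order all 8 blocks by rate: Gen-8/tier1 22 > Gen-19/tier1 19 > Gen-21/tier1 17 > Gen-10/tier1 16 > Gen-8/tier2 14 > Gen-10/tier2 12 > Gen-19/tier2 9 > Gen-21/tier2 4.
Gen-8/tier1 (22): +40 → 70 left.
Fill Gen-19 tier1 block (10 at 19) → 60 left.
Gen-21/tier1 (17): +50 → 10 left.
Gen-10/tier1: +10 of 40 at 16; pool empty.
Total = 22×40 + 19×10 + 17×50 + 16×10 = 2080.

2080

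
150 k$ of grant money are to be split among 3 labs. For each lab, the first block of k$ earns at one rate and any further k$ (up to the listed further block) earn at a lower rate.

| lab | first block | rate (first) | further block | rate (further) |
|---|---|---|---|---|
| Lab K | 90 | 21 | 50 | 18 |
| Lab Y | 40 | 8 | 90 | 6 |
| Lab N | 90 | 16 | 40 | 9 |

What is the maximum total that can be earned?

Treat each block as its own option and order by rate: Lab K/tier1 21 > Lab K/tier2 18 > Lab N/tier1 16 > Lab N/tier2 9 > Lab Y/tier1 8 > Lab Y/tier2 6.
Fill Lab K tier1 block (90 at 21) — 60 left.
Lab K/tier2 (18): +50 — 10 left.
Lab N/tier1: +10 of 90 at 16; pool empty.
Total = 21×90 + 18×50 + 16×10 = 2950.

2950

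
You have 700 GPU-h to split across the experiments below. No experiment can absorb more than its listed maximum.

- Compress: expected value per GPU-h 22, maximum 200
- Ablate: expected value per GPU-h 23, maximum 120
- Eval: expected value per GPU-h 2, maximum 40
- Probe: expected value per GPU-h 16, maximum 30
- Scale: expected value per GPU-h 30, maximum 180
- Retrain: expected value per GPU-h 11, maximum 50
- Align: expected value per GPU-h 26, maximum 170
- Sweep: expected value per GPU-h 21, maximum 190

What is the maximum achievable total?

Highest expected value per GPU-h first: Scale 30 > Align 26 > Ablate 23 > Compress 22 > Sweep 21 > Probe 16 > Retrain 11 > Eval 2.
Give Scale 180 to hit its cap of 180 ; 520 left.
Give Align 170 to hit its cap of 170 ; 350 left.
Ablate: +120 to 120 (cap) ; 230 left.
Compress: +200 to 200 (cap) ; 30 left.
Sweep has room for 190 but only 30 remain, so it gets 30.
Total = 22×200 + 23×120 + 30×180 + 26×170 + 21×30 = 17610.

17610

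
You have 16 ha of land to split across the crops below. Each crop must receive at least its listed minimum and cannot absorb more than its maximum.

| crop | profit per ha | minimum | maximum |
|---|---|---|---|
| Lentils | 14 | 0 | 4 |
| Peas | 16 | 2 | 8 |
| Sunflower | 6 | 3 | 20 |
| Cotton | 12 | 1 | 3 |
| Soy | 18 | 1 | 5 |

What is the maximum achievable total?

Meeting every minimum uses 0+2+3+1+1 = 7 ha, leaving 9.
Rank by profit per ha: Soy 18 > Peas 16 > Lentils 14 > Cotton 12 > Sunflower 6.
Soy takes 4 more to reach its cap of 5 ; 5 left.
Peas: +5 (room for 6) → 7. Pool exhausted.
Total = 16×7 + 6×3 + 12×1 + 18×5 = 232.

232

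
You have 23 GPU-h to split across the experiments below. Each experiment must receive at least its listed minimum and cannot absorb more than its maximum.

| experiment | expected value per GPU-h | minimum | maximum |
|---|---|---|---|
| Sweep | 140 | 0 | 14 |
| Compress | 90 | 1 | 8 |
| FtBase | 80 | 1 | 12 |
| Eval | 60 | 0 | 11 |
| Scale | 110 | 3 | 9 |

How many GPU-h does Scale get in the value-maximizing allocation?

7

Meeting every minimum uses 0+1+1+0+3 = 5 GPU-h, leaving 18.
Order the experiments by expected value per GPU-h: Sweep 140 > Scale 110 > Compress 90 > FtBase 80 > Eval 60.
Sweep takes 14 more to reach its cap of 14 → 4 left.
Only 4 left; Scale takes them to reach 7.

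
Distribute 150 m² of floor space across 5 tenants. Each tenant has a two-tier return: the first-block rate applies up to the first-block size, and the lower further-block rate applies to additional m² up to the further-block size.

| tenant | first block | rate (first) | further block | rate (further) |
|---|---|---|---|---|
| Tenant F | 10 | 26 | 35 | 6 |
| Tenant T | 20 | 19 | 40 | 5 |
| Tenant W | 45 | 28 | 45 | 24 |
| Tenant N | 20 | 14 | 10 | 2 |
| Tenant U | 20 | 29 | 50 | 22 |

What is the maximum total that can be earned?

3840

Order all 10 blocks by rate: Tenant U/first 29 > Tenant W/first 28 > Tenant F/first 26 > Tenant W/second 24 > Tenant U/second 22 > Tenant T/first 19 > Tenant N/first 14 > Tenant F/second 6 > Tenant T/second 5 > Tenant N/second 2.
Fill Tenant U first block (20 at 29) → 130 left.
Fill Tenant W first block (45 at 28) → 85 left.
Tenant F/first (26): +10 → 75 left.
Tenant W/second (24): +45 → 30 left.
Tenant U second at 22: only 30 left, fill 30.
Total = 29×20 + 28×45 + 26×10 + 24×45 + 22×30 = 3840.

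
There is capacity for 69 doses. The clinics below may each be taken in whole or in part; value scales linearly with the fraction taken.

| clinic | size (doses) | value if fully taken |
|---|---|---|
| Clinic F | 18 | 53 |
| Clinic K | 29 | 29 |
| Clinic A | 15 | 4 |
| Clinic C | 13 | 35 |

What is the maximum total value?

Rank by value-to-size ratio: Clinic F 53/18≈2.94, Clinic C 35/13≈2.69, Clinic K 29/29≈1, Clinic A 4/15≈0.267.
Clinic F: take in full, 18 doses for value 53 → 51 left.
Take all of Clinic C (13 doses, value 35) → 38 doses left.
Take all of Clinic K (29 doses, value 29) → 9 doses left.
9 doses left: a 9/15 share of Clinic A gives 4×9/15 = 2.4.
Total value = 119.4.

119.4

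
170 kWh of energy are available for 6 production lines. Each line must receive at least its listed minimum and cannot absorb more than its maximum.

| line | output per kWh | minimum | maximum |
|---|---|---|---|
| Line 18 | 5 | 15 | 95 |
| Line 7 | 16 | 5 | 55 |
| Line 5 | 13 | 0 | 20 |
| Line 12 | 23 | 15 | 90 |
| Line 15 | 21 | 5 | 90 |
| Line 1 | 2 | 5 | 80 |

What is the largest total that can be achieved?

3390

Meeting every minimum uses 15+5+0+15+5+5 = 45 kWh, leaving 125.
Highest output per kWh first: Line 12 23 > Line 15 21 > Line 7 16 > Line 5 13 > Line 18 5 > Line 1 2.
Line 12: +75 to 90 (cap) → 50 left.
Line 15: +50 (room for 85) → 55. Pool exhausted.
Total = 5×15 + 16×5 + 23×90 + 21×55 + 2×5 = 3390.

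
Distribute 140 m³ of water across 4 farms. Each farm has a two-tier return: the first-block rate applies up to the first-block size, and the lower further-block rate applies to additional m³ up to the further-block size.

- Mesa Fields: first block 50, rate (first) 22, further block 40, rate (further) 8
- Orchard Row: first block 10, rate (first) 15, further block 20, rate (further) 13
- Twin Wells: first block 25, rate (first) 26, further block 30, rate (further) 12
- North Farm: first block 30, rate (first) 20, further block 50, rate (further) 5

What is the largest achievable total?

Treat each block as its own option and order by rate: Twin Wells/first 26 > Mesa Fields/first 22 > North Farm/first 20 > Orchard Row/first 15 > Orchard Row/second 13 > Twin Wells/second 12 > Mesa Fields/second 8 > North Farm/second 5.
Twin Wells first at 26: fill all 25 → 115 left.
Mesa Fields first at 22: fill all 50 → 65 left.
Fill North Farm first block (30 at 20) → 35 left.
Orchard Row/first (15): +10 → 25 left.
Orchard Row second at 13: fill all 20 → 5 left.
Twin Wells second at 12: only 5 left, fill 5.
Total = 26×25 + 22×50 + 20×30 + 15×10 + 13×20 + 12×5 = 2820.

2820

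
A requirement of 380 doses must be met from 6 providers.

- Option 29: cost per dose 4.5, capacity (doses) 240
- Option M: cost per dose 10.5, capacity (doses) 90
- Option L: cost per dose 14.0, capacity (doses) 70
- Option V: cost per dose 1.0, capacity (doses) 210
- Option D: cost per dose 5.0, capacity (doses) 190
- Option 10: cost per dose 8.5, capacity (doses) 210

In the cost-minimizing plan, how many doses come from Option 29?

Fill from the cheapest provider first.
Option V at 1.0: take all 210 doses — 170 still needed.
Option 29 at 4.5: take 170 of its 240 — requirement met.
Option D, Option 10, Option M, Option L: unused.

170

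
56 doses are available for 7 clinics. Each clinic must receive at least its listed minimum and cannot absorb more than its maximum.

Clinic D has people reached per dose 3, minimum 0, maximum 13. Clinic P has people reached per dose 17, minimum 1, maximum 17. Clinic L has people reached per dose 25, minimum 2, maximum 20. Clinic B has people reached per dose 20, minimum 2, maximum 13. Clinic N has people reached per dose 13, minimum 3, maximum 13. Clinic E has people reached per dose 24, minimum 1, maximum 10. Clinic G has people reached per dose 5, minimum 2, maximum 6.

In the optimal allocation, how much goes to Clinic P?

8

Meeting every minimum uses 0+1+2+2+3+1+2 = 11 doses, leaving 45.
Highest people reached per dose first: Clinic L 25 > Clinic E 24 > Clinic B 20 > Clinic P 17 > Clinic N 13 > Clinic G 5 > Clinic D 3.
Clinic L: +18 to 20 (cap) — 27 left.
Clinic E takes 9 more to reach its cap of 10 — 18 left.
Clinic B takes 11 more to reach its cap of 13 — 7 left.
Clinic P has room for 16 more but only 7 remain, so it gets 8.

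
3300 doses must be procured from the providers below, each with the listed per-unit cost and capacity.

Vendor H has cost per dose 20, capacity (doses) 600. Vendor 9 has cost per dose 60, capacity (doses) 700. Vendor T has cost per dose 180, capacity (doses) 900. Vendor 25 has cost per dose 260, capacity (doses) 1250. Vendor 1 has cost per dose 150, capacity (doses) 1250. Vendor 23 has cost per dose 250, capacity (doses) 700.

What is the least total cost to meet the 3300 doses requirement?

Use providers in increasing cost order.
Take 600 from Vendor H at 20 ; need 2700 more.
Take 700 from Vendor 9 at 60 ; need 2000 more.
Vendor 1 at 150: take all 1250 doses ; 750 still needed.
Vendor T (180): take the remaining 750 ; done.
Vendor 23, Vendor 25: unused.
Cost = 600×20 + 700×60 + 1250×150 + 750×180 = 376500.

376500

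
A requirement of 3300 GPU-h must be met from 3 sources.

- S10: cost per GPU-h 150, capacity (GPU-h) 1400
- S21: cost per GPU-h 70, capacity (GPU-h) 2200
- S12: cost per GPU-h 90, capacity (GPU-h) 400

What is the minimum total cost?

Cheapest first:
S21 at 70: take all 2200 GPU-h → 1100 still needed.
Take 400 from S12 at 90 → need 700 more.
S10 at 150: take 700 of its 1400 → requirement met.
Cost = 2200×70 + 400×90 + 700×150 = 295000.

295000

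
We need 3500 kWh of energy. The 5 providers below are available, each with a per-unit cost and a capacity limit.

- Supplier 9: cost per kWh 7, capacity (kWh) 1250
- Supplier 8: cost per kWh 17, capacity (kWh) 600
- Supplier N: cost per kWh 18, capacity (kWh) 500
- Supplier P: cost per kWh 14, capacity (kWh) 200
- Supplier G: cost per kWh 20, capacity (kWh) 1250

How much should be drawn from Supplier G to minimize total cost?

950

Fill from the cheapest provider first.
Supplier 9 (7): use full 1250 — 2250 kWh to go.
Take 200 from Supplier P at 14 — need 2050 more.
Take 600 from Supplier 8 at 17 — need 1450 more.
Supplier N at 18: take all 500 kWh — 950 still needed.
Supplier G at 20: take 950 of its 1250 — requirement met.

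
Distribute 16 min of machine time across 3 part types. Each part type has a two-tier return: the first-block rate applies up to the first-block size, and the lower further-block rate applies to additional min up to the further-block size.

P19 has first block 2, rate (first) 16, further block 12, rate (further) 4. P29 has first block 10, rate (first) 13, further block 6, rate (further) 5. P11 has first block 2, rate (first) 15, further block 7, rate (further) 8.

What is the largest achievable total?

208

Rank every tier by rate: P19/tier1 16 > P11/tier1 15 > P29/tier1 13 > P11/tier2 8 > P29/tier2 5 > P19/tier2 4.
Fill P19 tier1 block (2 at 16) — 14 left.
P11/tier1 (15): +2 — 12 left.
P29/tier1 (13): +10 — 2 left.
2 remain; put them into P11 tier2 at 8.
Total = 16×2 + 15×2 + 13×10 + 8×2 = 208.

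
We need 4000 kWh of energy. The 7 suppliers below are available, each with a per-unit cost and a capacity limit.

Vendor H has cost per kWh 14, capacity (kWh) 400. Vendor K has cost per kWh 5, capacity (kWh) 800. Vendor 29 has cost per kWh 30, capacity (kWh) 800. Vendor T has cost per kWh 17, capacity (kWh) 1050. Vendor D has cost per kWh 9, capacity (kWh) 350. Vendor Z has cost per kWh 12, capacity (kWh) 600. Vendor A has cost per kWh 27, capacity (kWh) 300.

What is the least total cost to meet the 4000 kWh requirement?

60900

Fill from the cheapest supplier first.
Vendor K (5): use full 800 ; 3200 kWh to go.
Vendor D at 9: take all 350 kWh ; 2850 still needed.
Vendor Z (12): use full 600 ; 2250 kWh to go.
Vendor H (14): use full 400 ; 1850 kWh to go.
Vendor T (17): use full 1050 ; 800 kWh to go.
Vendor A (27): use full 300 ; 500 kWh to go.
Take 500 from Vendor 29 at 30 to finish.
Cost = 800×5 + 350×9 + 600×12 + 400×14 + 1050×17 + 300×27 + 500×30 = 60900.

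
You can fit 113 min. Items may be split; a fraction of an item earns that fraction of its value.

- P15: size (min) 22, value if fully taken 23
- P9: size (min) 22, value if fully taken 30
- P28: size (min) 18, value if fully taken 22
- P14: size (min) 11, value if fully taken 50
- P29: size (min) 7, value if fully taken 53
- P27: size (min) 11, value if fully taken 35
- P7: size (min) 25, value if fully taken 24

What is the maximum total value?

234.12

Rank by value-to-size ratio: P29 53/7≈7.57, P14 50/11≈4.55, P27 35/11≈3.18, P9 30/22≈1.36, P28 22/18≈1.22, P15 23/22≈1.05, P7 24/25≈0.96.
P29: take in full, 7 min for value 53 → 106 left.
P14: take in full, 11 min for value 50 → 95 left.
Take all of P27 (11 min, value 35) → 84 min left.
P9: take in full, 22 min for value 30 → 62 left.
Take all of P28 (18 min, value 22) → 44 min left.
P15: take in full, 22 min for value 23 → 22 left.
22 min left: a 22/25 share of P7 gives 24×22/25 = 21.12.
Total value = 234.12.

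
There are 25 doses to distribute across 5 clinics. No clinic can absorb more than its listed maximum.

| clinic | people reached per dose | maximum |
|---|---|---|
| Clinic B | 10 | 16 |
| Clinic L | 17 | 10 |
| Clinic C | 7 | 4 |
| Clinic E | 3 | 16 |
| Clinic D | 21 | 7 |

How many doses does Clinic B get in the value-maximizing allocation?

Rank by people reached per dose: Clinic D 21 > Clinic L 17 > Clinic B 10 > Clinic C 7 > Clinic E 3.
Give Clinic D 7 to hit its cap of 7 — 18 left.
Give Clinic L 10 to hit its cap of 10 — 8 left.
Clinic B: +8 (room for 16) → 8. Pool exhausted.

8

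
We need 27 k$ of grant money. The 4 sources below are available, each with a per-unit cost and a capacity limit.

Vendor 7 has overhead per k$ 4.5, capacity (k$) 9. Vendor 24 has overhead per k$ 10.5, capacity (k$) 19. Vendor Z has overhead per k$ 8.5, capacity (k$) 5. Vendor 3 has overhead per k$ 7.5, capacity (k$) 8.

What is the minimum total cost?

195.5

Use sources in increasing cost order.
Take 9 from Vendor 7 at 4.5 — need 18 more.
Take 8 from Vendor 3 at 7.5 — need 10 more.
Take 5 from Vendor Z at 8.5 — need 5 more.
Take 5 from Vendor 24 at 10.5 to finish.
Cost = 9×4.5 + 8×7.5 + 5×8.5 + 5×10.5 = 195.5.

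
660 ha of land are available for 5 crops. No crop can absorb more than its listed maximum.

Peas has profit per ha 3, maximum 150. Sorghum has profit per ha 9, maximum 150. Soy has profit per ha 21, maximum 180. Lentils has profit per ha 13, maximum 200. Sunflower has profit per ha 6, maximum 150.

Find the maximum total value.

8510

Highest profit per ha first: Soy 21 > Lentils 13 > Sorghum 9 > Sunflower 6 > Peas 3.
Soy takes 180 to reach its cap of 180 ; 480 left.
Lentils takes 200 to reach its cap of 200 ; 280 left.
Sorghum: +150 to 150 (cap) ; 130 left.
Sunflower has room for 150 but only 130 remain, so it gets 130.
Total = 9×150 + 21×180 + 13×200 + 6×130 = 8510.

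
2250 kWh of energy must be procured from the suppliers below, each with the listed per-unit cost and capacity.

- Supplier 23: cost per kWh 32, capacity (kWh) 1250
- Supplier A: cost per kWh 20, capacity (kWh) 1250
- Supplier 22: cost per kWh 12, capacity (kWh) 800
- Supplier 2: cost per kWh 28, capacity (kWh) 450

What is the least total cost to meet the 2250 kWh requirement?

Cheapest first:
Supplier 22 (12): use full 800 → 1450 kWh to go.
Take 1250 from Supplier A at 20 → need 200 more.
Take 200 from Supplier 2 at 28 to finish.
Supplier 23: unused.
Cost = 800×12 + 1250×20 + 200×28 = 40200.

40200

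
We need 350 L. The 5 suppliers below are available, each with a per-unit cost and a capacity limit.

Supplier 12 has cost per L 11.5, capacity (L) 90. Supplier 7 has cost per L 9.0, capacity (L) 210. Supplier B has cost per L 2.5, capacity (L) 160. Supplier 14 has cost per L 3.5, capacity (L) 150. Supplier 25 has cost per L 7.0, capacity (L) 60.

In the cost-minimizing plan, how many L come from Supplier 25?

40

Use suppliers in increasing cost order.
Supplier B at 2.5: take all 160 L ; 190 still needed.
Supplier 14 (3.5): use full 150 ; 40 L to go.
Supplier 25 at 7.0: take 40 of its 60 ; requirement met.
Supplier 7, Supplier 12: unused.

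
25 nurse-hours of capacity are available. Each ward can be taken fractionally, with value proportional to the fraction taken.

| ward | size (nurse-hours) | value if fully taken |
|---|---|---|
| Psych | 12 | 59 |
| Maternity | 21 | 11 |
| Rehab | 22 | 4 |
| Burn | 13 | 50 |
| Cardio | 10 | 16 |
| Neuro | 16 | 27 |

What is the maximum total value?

Sort by value density: Psych 59/12≈4.92, Burn 50/13≈3.85, Neuro 27/16≈1.69, Cardio 16/10≈1.6, Maternity 11/21≈0.524, Rehab 4/22≈0.182.
Psych: take in full, 12 nurse-hours for value 59 ; 13 left.
Take all of Burn (13 nurse-hours, value 50) ; 0 nurse-hours left.
Total value = 109.

109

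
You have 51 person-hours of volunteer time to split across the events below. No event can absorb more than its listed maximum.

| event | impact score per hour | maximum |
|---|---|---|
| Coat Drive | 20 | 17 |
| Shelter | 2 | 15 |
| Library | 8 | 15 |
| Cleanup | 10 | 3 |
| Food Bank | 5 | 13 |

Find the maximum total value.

561

Order the events by impact score per hour: Coat Drive 20 > Cleanup 10 > Library 8 > Food Bank 5 > Shelter 2.
Give Coat Drive 17 to hit its cap of 17 → 34 left.
Cleanup takes 3 to reach its cap of 3 → 31 left.
Give Library 15 to hit its cap of 15 → 16 left.
Food Bank takes 13 to reach its cap of 13 → 3 left.
Only 3 left; Shelter takes them to reach 3.
Total = 20×17 + 2×3 + 8×15 + 10×3 + 5×13 = 561.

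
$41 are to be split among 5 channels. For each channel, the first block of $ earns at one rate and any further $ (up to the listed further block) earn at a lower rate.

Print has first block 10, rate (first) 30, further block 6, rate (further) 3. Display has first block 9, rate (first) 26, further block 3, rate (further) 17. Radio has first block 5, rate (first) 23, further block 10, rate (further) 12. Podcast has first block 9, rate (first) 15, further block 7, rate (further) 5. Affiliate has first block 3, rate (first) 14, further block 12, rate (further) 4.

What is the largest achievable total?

901

Treat each block as its own option and order by rate: Print/first 30 > Display/first 26 > Radio/first 23 > Display/second 17 > Podcast/first 15 > Affiliate/first 14 > Radio/second 12 > Podcast/second 5 > Affiliate/second 4 > Print/second 3.
Print first at 30: fill all 10 → 31 left.
Display first at 26: fill all 9 → 22 left.
Radio first at 23: fill all 5 → 17 left.
Fill Display second block (3 at 17) → 14 left.
Podcast/first (15): +9 → 5 left.
Fill Affiliate first block (3 at 14) → 2 left.
Radio/second: +2 of 10 at 12; pool empty.
Total = 30×10 + 26×9 + 23×5 + 17×3 + 15×9 + 14×3 + 12×2 = 901.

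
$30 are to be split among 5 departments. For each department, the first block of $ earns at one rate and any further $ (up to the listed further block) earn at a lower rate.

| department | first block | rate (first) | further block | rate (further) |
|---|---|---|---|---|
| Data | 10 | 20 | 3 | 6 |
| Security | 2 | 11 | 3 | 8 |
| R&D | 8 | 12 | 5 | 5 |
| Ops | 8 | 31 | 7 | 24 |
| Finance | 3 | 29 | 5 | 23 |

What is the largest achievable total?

758

Treat each block as its own option and order by rate: Ops/T1 31 > Finance/T1 29 > Ops/T2 24 > Finance/T2 23 > Data/T1 20 > R&D/T1 12 > Security/T1 11 > Security/T2 8 > Data/T2 6 > R&D/T2 5.
Fill Ops T1 block (8 at 31) → 22 left.
Finance T1 at 29: fill all 3 → 19 left.
Ops/T2 (24): +7 → 12 left.
Fill Finance T2 block (5 at 23) → 7 left.
7 remain; put them into Data T1 at 20.
Total = 31×8 + 29×3 + 24×7 + 23×5 + 20×7 = 758.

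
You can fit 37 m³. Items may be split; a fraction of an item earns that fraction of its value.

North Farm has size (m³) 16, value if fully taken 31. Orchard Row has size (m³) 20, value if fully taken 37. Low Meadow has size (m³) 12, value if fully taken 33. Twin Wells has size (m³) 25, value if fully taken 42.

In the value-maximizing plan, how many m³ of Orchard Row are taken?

Sort by value density: Low Meadow 33/12≈2.75, North Farm 31/16≈1.94, Orchard Row 37/20≈1.85, Twin Wells 42/25≈1.68.
Low Meadow: take in full, 12 m³ for value 33 → 25 left.
Take all of North Farm (16 m³, value 31) → 9 m³ left.
Fill the last 9 m³ with part of Orchard Row: 9/20 of it earns 16.65.

9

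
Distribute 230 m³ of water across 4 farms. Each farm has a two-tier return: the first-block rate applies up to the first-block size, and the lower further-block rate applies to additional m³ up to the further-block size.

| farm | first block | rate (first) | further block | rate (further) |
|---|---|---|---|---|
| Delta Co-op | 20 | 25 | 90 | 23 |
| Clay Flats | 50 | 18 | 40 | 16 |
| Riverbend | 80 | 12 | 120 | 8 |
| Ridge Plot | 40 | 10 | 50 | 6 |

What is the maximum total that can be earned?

Treat each block as its own option and order by rate: Delta Co-op/first 25 > Delta Co-op/second 23 > Clay Flats/first 18 > Clay Flats/second 16 > Riverbend/first 12 > Ridge Plot/first 10 > Riverbend/second 8 > Ridge Plot/second 6.
Delta Co-op first at 25: fill all 20 — 210 left.
Delta Co-op second at 23: fill all 90 — 120 left.
Clay Flats first at 18: fill all 50 — 70 left.
Fill Clay Flats second block (40 at 16) — 30 left.
Riverbend/first: +30 of 80 at 12; pool empty.
Total = 25×20 + 23×90 + 18×50 + 16×40 + 12×30 = 4470.

4470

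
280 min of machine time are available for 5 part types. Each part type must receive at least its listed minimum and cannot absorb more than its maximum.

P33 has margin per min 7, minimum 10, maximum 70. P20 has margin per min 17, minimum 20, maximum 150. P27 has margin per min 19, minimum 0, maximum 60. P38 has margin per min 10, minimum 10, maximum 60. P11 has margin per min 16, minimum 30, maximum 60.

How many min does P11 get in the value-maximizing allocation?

50

Meeting every minimum uses 10+20+0+10+30 = 70 min, leaving 210.
Rank by margin per min: P27 19 > P20 17 > P11 16 > P38 10 > P33 7.
P27 takes 60 more to reach its cap of 60 → 150 left.
Give P20 130 more to hit its cap of 150 → 20 left.
P11: +20 (room for 30) → 50. Pool exhausted.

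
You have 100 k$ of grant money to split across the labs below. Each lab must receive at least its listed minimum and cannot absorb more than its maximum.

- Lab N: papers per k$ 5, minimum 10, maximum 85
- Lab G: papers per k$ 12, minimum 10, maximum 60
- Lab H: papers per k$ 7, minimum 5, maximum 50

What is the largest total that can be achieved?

Meeting every minimum uses 10+10+5 = 25 k$, leaving 75.
Highest papers per k$ first: Lab G 12 > Lab H 7 > Lab N 5.
Lab G: +50 to 60 (cap) → 25 left.
Only 25 left; Lab H takes them to reach 30.
Total = 5×10 + 12×60 + 7×30 = 980.

980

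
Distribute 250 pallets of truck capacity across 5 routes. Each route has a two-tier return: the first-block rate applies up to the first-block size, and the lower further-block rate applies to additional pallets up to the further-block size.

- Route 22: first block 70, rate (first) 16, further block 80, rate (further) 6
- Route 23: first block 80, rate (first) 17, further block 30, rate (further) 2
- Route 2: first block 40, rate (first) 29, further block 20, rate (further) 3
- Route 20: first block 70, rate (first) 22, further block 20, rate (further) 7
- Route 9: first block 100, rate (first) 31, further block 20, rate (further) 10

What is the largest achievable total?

Treat each block as its own option and order by rate: Route 9/T1 31 > Route 2/T1 29 > Route 20/T1 22 > Route 23/T1 17 > Route 22/T1 16 > Route 9/T2 10 > Route 20/T2 7 > Route 22/T2 6 > Route 2/T2 3 > Route 23/T2 2.
Route 9/T1 (31): +100 ; 150 left.
Route 2 T1 at 29: fill all 40 ; 110 left.
Fill Route 20 T1 block (70 at 22) ; 40 left.
40 remain; put them into Route 23 T1 at 17.
Total = 31×100 + 29×40 + 22×70 + 17×40 = 6480.

6480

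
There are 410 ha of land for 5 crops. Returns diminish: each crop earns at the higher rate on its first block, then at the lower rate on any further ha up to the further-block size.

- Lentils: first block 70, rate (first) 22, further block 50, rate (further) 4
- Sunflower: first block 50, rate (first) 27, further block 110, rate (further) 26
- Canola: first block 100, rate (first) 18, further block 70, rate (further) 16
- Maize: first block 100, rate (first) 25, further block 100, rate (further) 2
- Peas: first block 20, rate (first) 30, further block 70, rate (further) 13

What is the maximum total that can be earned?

9930

Treat each block as its own option and order by rate: Peas/first 30 > Sunflower/first 27 > Sunflower/second 26 > Maize/first 25 > Lentils/first 22 > Canola/first 18 > Canola/second 16 > Peas/second 13 > Lentils/second 4 > Maize/second 2.
Fill Peas first block (20 at 30) → 390 left.
Sunflower/first (27): +50 → 340 left.
Fill Sunflower second block (110 at 26) → 230 left.
Maize first at 25: fill all 100 → 130 left.
Lentils/first (22): +70 → 60 left.
Canola/first: +60 of 100 at 18; pool empty.
Total = 30×20 + 27×50 + 26×110 + 25×100 + 22×70 + 18×60 = 9930.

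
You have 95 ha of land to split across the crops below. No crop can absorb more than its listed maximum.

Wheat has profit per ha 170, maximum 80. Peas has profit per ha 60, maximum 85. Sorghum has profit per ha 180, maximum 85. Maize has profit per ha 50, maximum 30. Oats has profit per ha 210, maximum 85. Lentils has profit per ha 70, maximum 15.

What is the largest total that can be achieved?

19650

Order the crops by profit per ha: Oats 210 > Sorghum 180 > Wheat 170 > Lentils 70 > Peas 60 > Maize 50.
Oats takes 85 to reach its cap of 85 → 10 left.
Only 10 left; Sorghum takes them to reach 10.
Total = 180×10 + 210×85 = 19650.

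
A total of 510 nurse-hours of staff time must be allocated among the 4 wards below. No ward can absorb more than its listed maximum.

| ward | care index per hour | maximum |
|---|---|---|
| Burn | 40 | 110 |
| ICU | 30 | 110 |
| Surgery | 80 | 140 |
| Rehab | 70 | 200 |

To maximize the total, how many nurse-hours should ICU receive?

60

Order the wards by care index per hour: Surgery 80 > Rehab 70 > Burn 40 > ICU 30.
Surgery takes 140 to reach its cap of 140 — 370 left.
Rehab takes 200 to reach its cap of 200 — 170 left.
Give Burn 110 to hit its cap of 110 — 60 left.
ICU has room for 110 but only 60 remain, so it gets 60.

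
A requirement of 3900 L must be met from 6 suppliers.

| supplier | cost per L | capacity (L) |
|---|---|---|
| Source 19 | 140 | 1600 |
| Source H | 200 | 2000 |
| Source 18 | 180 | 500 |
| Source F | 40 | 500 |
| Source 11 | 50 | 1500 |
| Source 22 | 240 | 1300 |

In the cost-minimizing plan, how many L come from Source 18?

300

Use suppliers in increasing cost order.
Source F (40): use full 500 ; 3400 L to go.
Source 11 at 50: take all 1500 L ; 1900 still needed.
Take 1600 from Source 19 at 140 ; need 300 more.
Source 18 at 180: take 300 of its 500 ; requirement met.
Source H, Source 22: unused.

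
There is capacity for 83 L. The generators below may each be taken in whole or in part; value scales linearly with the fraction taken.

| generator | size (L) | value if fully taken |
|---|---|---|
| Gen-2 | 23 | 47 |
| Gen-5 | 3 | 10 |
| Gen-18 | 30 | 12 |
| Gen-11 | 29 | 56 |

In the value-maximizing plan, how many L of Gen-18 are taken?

28

Best value per unit of size first: Gen-5 10/3≈3.33, Gen-2 47/23≈2.04, Gen-11 56/29≈1.93, Gen-18 12/30≈0.4.
All 3 L of Gen-5 fit (value 10) — 80 remain.
All 23 L of Gen-2 fit (value 47) — 57 remain.
Take all of Gen-11 (29 L, value 56) — 28 L left.
Only 28 L remain; take 28/30 of Gen-18 for value 12×28/30 = 11.2.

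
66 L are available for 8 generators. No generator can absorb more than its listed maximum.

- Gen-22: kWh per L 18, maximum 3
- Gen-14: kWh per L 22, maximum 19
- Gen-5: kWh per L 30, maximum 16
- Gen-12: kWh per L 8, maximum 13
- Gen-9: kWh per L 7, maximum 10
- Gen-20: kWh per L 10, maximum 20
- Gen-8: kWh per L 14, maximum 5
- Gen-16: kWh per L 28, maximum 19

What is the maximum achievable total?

Highest kWh per L first: Gen-5 30 > Gen-16 28 > Gen-14 22 > Gen-22 18 > Gen-8 14 > Gen-20 10 > Gen-12 8 > Gen-9 7.
Gen-5: +16 to 16 (cap) ; 50 left.
Give Gen-16 19 to hit its cap of 19 ; 31 left.
Gen-14: +19 to 19 (cap) ; 12 left.
Give Gen-22 3 to hit its cap of 3 ; 9 left.
Gen-8 takes 5 to reach its cap of 5 ; 4 left.
Gen-20 has room for 20 but only 4 remain, so it gets 4.
Total = 18×3 + 22×19 + 30×16 + 10×4 + 14×5 + 28×19 = 1594.

1594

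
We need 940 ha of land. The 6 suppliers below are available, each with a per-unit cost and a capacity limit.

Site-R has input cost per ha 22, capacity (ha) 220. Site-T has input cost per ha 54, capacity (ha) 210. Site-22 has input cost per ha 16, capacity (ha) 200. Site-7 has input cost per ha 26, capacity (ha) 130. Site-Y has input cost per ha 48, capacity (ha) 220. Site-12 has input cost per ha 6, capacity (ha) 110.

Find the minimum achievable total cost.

Cheapest first:
Site-12 at 6: take all 110 ha → 830 still needed.
Site-22 at 16: take all 200 ha → 630 still needed.
Site-R (22): use full 220 → 410 ha to go.
Take 130 from Site-7 at 26 → need 280 more.
Site-Y at 48: take all 220 ha → 60 still needed.
Take 60 from Site-T at 54 to finish.
Cost = 110×6 + 200×16 + 220×22 + 130×26 + 220×48 + 60×54 = 25880.

25880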